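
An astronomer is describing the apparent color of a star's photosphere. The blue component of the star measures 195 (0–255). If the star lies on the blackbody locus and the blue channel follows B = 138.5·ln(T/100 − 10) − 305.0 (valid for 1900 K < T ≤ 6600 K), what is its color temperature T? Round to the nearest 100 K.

4700 K

ln(t − 10) = (195 + 305.0) / 138.5 = 3.6101.
t − 10 = e^3.6101 = 36.970, so t = 46.970.
T = 100·t = 4697 K → 4700 K to the nearest 100 K.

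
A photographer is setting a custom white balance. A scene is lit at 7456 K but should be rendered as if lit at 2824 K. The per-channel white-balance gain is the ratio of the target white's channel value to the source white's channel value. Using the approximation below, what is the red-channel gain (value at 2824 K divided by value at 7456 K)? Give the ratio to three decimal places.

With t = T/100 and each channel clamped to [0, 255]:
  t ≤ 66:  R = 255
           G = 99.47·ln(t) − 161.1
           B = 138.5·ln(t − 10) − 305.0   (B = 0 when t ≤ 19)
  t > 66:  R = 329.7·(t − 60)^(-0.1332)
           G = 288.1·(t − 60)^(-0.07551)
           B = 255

1.105

At 7456 K (t = 74.56):
  R = 329.7·(74.56 − 60)^(-0.1332) = 329.7·14.56^(-0.1332) = 329.7·0.69995 = 230.773.
At 2824 K (t = 28.24):
  R = 255 by definition for t ≤ 66.
Gain = 255.000 / 230.773 = 1.1050 → 1.105.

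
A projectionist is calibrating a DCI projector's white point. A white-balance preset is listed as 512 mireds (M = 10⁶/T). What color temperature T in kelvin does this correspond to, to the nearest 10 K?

T = 10⁶ / 512 = 1953.12 K → 1950 K.

1950 K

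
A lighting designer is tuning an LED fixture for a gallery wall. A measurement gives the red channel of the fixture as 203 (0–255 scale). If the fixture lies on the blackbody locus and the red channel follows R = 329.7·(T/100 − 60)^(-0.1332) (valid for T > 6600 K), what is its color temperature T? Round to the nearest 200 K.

(t − 60)^(-0.1332) = 203/329.7 = 0.61571.
t − 60 = 0.61571^(1/-0.1332) = 0.61571^(-7.508) = 38.129, so t = 98.129.
T = 100·t = 9813 K → 9800 K to the nearest 200 K.

9800 K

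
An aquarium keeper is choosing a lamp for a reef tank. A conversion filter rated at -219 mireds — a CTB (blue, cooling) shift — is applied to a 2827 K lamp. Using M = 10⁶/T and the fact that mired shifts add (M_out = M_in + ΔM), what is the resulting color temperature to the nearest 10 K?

7420 K

M_in = 10⁶/2827 = 353.73 mireds.
M_out = 353.73 + (-219) = 134.73 mireds.
T_out = 10⁶/134.73 = 7422.1 K → 7420 K.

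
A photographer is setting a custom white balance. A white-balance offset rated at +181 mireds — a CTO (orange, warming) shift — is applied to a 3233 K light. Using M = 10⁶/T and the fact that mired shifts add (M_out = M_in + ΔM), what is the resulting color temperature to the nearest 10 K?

2040 K

M_in = 10⁶/3233 = 309.31 mireds.
M_out = 309.31 + (+181) = 490.31 mireds.
T_out = 10⁶/490.31 = 2039.5 K → 2040 K.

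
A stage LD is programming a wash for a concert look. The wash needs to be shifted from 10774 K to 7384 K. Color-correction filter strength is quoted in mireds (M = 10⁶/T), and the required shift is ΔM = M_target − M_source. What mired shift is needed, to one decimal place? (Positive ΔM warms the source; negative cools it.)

M_source = 10⁶/10774 = 92.816; M_target = 10⁶/7384 = 135.428.
ΔM = 135.428 − 92.816 = 42.612 → +42.6 mireds, a warming shift.

+42.6 mireds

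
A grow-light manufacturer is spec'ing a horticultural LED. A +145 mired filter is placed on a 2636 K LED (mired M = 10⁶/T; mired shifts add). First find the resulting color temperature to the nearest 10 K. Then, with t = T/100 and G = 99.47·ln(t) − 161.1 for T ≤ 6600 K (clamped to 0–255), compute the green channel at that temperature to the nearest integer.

M_in = 10⁶/2636 = 379.36; M_out = 379.36 + (+145) = 524.36.
T_out = 10⁶/524.36 = 1907.1 K → 1910 K; t = 19.1.
G = 99.47·ln 19.1 − 161.1 = 99.47·2.9497 − 161.1 = 132.305.
Rounded: 132.

132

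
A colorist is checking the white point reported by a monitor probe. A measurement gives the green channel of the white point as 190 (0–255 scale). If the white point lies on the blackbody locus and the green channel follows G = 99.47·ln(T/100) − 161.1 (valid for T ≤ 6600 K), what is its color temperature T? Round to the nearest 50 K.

ln t = (190 + 161.1) / 99.47 = 3.5297.
t = e^3.5297 = 34.114.
T = 100·t = 3411 K → 3400 K to the nearest 50 K.

3400 K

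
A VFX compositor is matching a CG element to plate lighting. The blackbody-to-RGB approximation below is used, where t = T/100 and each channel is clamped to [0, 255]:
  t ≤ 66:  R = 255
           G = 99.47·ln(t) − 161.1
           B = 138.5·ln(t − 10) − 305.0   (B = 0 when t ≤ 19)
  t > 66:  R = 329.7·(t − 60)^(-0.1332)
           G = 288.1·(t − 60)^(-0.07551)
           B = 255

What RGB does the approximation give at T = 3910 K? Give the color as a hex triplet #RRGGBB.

t = 3910/100 = 39.1; the t ≤ 66 branch applies.
R = 255 by definition for t ≤ 66.
G = 99.47·ln 39.1 − 161.1 = 99.47·3.6661 − 161.1 = 203.569.
B = 138.5·ln(39.1 − 10) − 305.0 = 138.5·ln 29.1 − 305.0 = 138.5·3.3707 − 305.0 = 161.847.
Rounded: (255, 204, 162).
In hex: #FFCCA2.

#FFCCA2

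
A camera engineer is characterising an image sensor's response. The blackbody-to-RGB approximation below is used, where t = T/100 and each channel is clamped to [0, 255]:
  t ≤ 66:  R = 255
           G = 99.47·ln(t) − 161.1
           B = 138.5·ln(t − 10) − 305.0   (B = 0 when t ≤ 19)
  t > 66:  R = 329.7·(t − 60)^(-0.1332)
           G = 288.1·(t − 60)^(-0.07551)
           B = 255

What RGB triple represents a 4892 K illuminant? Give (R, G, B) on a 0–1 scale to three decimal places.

(1.000, 0.886, 0.793)

t = 4892/100 = 48.92; the t ≤ 66 branch applies.
R = 255 by definition for t ≤ 66.
G = 99.47·ln 48.92 − 161.1 = 99.47·3.8902 − 161.1 = 225.857.
B = 138.5·ln(48.92 − 10) − 305.0 = 138.5·ln 38.92 − 305.0 = 138.5·3.6615 − 305.0 = 202.119.
Dividing each by 255: (1.0000, 0.8857, 0.7926) → (1.000, 0.886, 0.793).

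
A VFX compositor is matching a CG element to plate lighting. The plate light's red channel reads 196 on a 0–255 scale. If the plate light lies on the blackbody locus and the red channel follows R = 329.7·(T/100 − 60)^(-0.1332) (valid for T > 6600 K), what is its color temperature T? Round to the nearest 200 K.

11000 K

(t − 60)^(-0.1332) = 196/329.7 = 0.59448.
t − 60 = 0.59448^(1/-0.1332) = 0.59448^(-7.508) = 49.621, so t = 109.621.
T = 100·t = 10962 K → 11000 K to the nearest 200 K.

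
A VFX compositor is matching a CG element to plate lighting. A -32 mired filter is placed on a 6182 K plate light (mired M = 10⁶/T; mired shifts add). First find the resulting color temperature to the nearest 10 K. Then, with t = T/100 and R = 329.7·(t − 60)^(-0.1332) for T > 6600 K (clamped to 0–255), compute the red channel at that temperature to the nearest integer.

226

M_in = 10⁶/6182 = 161.76; M_out = 161.76 + (-32) = 129.76.
T_out = 10⁶/129.76 = 7706.5 K → 7710 K; t = 77.1.
R = 329.7·(77.1 − 60)^(-0.1332) = 329.7·17.1^(-0.1332) = 329.7·0.68512 = 225.883.
Rounded: 226.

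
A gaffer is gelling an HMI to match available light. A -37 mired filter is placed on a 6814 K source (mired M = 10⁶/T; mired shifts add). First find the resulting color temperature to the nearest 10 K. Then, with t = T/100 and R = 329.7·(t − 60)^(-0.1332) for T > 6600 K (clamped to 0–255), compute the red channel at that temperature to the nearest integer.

M_in = 10⁶/6814 = 146.76; M_out = 146.76 + (-37) = 109.76.
T_out = 10⁶/109.76 = 9111.1 K → 9110 K; t = 91.1.
R = 329.7·(91.1 − 60)^(-0.1332) = 329.7·31.1^(-0.1332) = 329.7·0.63265 = 208.585.
Rounded: 209.

209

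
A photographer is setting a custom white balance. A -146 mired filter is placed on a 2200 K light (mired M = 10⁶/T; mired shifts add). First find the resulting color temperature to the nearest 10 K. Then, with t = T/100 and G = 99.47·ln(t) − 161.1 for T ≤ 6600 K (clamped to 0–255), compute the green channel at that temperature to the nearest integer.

M_in = 10⁶/2200 = 454.55; M_out = 454.55 + (-146) = 308.55.
T_out = 10⁶/308.55 = 3241.0 K → 3240 K; t = 32.4.
G = 99.47·ln 32.4 − 161.1 = 99.47·3.4782 − 161.1 = 184.872.
Rounded: 185.

185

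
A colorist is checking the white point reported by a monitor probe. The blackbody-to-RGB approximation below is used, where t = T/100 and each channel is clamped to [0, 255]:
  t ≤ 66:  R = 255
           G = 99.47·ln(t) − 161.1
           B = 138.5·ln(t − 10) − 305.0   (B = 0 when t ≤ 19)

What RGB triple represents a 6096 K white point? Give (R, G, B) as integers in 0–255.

t = 6096/100 = 60.96; the t ≤ 66 branch applies.
R = 255 by definition for t ≤ 66.
G = 99.47·ln 60.96 − 161.1 = 99.47·4.1102 − 161.1 = 247.743.
B = 138.5·ln(60.96 − 10) − 305.0 = 138.5·ln 50.96 − 305.0 = 138.5·3.9310 − 305.0 = 239.449.
Rounded: (255, 248, 239).

(255, 248, 239)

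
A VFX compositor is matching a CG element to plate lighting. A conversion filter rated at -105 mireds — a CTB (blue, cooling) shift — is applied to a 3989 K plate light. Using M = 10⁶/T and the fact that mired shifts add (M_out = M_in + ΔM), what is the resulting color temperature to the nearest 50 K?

M_in = 10⁶/3989 = 250.69 mireds.
M_out = 250.69 + (-105) = 145.69 mireds.
T_out = 10⁶/145.69 = 6863.9 K → 6850 K.

6850 K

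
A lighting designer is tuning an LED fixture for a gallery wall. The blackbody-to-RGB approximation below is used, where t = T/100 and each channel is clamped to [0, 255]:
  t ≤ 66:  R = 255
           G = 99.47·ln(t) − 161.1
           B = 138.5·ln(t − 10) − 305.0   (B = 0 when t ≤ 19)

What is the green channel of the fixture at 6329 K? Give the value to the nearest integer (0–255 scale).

251

t = 6329/100 = 63.29; the t ≤ 66 branch applies.
G = 99.47·ln 63.29 − 161.1 = 99.47·4.1477 − 161.1 = 251.474.
Rounded: 251.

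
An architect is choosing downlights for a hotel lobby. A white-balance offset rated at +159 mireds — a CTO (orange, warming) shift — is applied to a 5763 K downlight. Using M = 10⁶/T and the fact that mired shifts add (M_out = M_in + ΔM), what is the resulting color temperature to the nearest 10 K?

M_in = 10⁶/5763 = 173.52 mireds.
M_out = 173.52 + (+159) = 332.52 mireds.
T_out = 10⁶/332.52 = 3007.3 K → 3010 K.

3010 K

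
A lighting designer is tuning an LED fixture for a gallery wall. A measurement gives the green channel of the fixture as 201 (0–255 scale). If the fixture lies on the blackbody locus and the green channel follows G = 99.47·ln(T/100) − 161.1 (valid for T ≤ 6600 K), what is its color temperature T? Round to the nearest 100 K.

ln t = (201 + 161.1) / 99.47 = 3.6403.
t = e^3.6403 = 38.103.
T = 100·t = 3810 K → 3800 K to the nearest 100 K.

3800 K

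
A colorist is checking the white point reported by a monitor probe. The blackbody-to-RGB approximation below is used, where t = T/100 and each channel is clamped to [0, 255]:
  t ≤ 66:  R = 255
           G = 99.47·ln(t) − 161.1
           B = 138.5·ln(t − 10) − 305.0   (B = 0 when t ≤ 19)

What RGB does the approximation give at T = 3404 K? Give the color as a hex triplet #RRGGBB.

#FFBE87

t = 3404/100 = 34.04; the t ≤ 66 branch applies.
R = 255 by definition for t ≤ 66.
G = 99.47·ln 34.04 − 161.1 = 99.47·3.5275 − 161.1 = 189.784.
B = 138.5·ln(34.04 − 10) − 305.0 = 138.5·ln 24.04 − 305.0 = 138.5·3.1797 − 305.0 = 135.391.
Rounded: (255, 190, 135).
In hex: #FFBE87.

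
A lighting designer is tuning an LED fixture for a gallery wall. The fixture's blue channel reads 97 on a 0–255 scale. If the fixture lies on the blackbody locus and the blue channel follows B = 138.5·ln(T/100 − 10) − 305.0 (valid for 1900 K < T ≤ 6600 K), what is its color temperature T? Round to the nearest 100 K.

2800 K

ln(t − 10) = (97 + 305.0) / 138.5 = 2.9025.
t − 10 = e^2.9025 = 18.220, so t = 28.220.
T = 100·t = 2822 K → 2800 K to the nearest 100 K.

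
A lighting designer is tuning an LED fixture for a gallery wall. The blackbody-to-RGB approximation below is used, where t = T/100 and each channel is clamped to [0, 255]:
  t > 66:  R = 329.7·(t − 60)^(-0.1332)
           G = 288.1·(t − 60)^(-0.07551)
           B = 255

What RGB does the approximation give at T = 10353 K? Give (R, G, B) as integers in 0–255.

t = 10353/100 = 103.53; the t > 66 branch applies.
R = 329.7·(103.53 − 60)^(-0.1332) = 329.7·43.53^(-0.1332) = 329.7·0.60494 = 199.449.
G = 288.1·(103.53 − 60)^(-0.07551) = 288.1·43.53^(-0.07551) = 288.1·0.75206 = 216.670.
B = 255 by definition for t > 66.
Rounded: (199, 217, 255).

(199, 217, 255)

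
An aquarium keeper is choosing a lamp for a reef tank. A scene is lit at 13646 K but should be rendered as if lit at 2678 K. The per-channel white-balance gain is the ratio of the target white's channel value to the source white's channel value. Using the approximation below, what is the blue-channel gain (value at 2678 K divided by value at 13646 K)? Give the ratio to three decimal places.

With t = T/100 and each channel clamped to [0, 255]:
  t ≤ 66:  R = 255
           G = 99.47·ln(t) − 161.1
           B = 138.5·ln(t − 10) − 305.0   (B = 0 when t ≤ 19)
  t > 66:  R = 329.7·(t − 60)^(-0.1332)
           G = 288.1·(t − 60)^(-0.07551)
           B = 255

At 13646 K (t = 136.46):
  B = 255 by definition for t > 66.
At 2678 K (t = 26.78):
  B = 138.5·ln(26.78 − 10) − 305.0 = 138.5·ln 16.78 − 305.0 = 138.5·2.8202 − 305.0 = 85.596.
Gain = 85.596 / 255.000 = 0.3357 → 0.336.

0.336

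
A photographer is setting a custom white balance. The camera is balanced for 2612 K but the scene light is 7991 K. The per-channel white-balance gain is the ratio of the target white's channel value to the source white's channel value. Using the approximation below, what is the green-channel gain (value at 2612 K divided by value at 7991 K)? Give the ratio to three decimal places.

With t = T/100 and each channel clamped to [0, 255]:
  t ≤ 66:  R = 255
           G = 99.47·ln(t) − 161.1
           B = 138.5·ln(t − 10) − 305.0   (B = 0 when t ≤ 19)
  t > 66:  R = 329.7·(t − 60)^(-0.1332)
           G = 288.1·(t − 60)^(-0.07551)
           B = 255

0.711

At 7991 K (t = 79.91):
  G = 288.1·(79.91 − 60)^(-0.07551) = 288.1·19.91^(-0.07551) = 288.1·0.79782 = 229.853.
At 2612 K (t = 26.12):
  G = 99.47·ln 26.12 − 161.1 = 99.47·3.2627 − 161.1 = 163.441.
Gain = 163.441 / 229.853 = 0.7111 → 0.711.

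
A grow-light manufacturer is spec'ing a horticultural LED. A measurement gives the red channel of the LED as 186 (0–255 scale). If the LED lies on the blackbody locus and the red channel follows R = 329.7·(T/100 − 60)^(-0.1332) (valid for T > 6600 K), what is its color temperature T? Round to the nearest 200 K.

13400 K

(t − 60)^(-0.1332) = 186/329.7 = 0.56415.
t − 60 = 0.56415^(1/-0.1332) = 0.56415^(-7.508) = 73.521, so t = 133.521.
T = 100·t = 13352 K → 13400 K to the nearest 200 K.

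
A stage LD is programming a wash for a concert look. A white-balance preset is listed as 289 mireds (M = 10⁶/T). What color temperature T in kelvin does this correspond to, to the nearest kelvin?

3460 K

T = 10⁶ / 289 = 3460.21 K → 3460 K.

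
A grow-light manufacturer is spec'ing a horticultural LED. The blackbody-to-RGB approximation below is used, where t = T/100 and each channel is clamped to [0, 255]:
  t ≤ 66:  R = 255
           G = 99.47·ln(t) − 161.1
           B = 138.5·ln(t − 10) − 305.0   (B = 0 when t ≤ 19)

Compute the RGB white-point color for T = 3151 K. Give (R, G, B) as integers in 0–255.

t = 3151/100 = 31.51; the t ≤ 66 branch applies.
R = 255 by definition for t ≤ 66.
G = 99.47·ln 31.51 − 161.1 = 99.47·3.4503 − 161.1 = 182.102.
B = 138.5·ln(31.51 − 10) − 305.0 = 138.5·ln 21.51 − 305.0 = 138.5·3.0685 − 305.0 = 119.990.
Rounded: (255, 182, 120).

(255, 182, 120)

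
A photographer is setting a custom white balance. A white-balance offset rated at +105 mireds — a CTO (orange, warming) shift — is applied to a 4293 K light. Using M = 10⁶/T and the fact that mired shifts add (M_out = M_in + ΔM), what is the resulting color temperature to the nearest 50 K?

2950 K

M_in = 10⁶/4293 = 232.94 mireds.
M_out = 232.94 + (+105) = 337.94 mireds.
T_out = 10⁶/337.94 = 2959.1 K → 2950 K.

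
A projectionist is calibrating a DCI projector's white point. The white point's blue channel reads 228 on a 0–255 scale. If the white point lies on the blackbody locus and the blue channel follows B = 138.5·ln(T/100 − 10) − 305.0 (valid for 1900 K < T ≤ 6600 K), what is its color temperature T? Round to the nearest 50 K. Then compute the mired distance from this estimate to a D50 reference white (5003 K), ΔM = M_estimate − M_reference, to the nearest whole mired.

-24 mireds

ln(t − 10) = (228 + 305.0) / 138.5 = 3.8484.
t − 10 = e^3.8484 = 46.917, so t = 56.917.
T = 100·t = 5692 K → 5700 K to the nearest 50 K.
M_estimate = 10⁶/5700 = 175.44; M_reference = 10⁶/5003 = 199.88.
ΔM = 175.44 − 199.88 = -24.44 → -24 mireds.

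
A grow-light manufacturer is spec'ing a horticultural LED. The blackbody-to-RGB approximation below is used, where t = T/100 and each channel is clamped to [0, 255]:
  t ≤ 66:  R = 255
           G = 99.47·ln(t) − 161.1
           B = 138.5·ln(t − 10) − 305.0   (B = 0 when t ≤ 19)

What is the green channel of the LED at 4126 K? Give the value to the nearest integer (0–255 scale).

t = 4126/100 = 41.26; the t ≤ 66 branch applies.
G = 99.47·ln 41.26 − 161.1 = 99.47·3.7199 − 161.1 = 208.918.
Rounded: 209.

209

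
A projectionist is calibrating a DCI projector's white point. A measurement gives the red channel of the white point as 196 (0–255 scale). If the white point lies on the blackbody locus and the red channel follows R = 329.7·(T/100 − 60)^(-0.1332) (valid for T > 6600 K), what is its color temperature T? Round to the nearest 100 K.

11000 K

(t − 60)^(-0.1332) = 196/329.7 = 0.59448.
t − 60 = 0.59448^(1/-0.1332) = 0.59448^(-7.508) = 49.621, so t = 109.621.
T = 100·t = 10962 K → 11000 K to the nearest 100 K.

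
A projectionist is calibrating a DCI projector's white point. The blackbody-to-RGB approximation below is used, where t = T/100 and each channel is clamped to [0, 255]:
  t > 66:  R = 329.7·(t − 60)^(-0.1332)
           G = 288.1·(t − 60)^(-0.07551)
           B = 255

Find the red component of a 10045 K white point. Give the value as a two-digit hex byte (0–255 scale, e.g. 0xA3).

t = 10045/100 = 100.45; the t > 66 branch applies.
R = 329.7·(100.45 − 60)^(-0.1332) = 329.7·40.45^(-0.1332) = 329.7·0.61088 = 201.408.
Rounded: 201; in hex, 0xC9.

0xC9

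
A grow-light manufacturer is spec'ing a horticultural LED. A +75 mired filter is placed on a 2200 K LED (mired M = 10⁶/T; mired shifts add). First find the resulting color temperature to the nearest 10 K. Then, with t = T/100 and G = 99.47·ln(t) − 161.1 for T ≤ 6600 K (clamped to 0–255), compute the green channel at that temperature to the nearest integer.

M_in = 10⁶/2200 = 454.55; M_out = 454.55 + (+75) = 529.55.
T_out = 10⁶/529.55 = 1888.4 K → 1890 K; t = 18.9.
G = 99.47·ln 18.9 − 161.1 = 99.47·2.9392 − 161.1 = 131.258.
Rounded: 131.

131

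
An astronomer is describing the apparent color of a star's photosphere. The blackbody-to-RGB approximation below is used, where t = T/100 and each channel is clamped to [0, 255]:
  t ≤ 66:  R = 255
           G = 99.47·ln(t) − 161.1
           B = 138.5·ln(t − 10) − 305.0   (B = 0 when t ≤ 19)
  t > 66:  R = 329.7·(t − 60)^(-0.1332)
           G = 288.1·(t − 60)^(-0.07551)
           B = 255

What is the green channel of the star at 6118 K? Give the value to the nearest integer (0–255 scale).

248

t = 6118/100 = 61.18; the t ≤ 66 branch applies.
G = 99.47·ln 61.18 − 161.1 = 99.47·4.1138 − 161.1 = 248.102.
Rounded: 248.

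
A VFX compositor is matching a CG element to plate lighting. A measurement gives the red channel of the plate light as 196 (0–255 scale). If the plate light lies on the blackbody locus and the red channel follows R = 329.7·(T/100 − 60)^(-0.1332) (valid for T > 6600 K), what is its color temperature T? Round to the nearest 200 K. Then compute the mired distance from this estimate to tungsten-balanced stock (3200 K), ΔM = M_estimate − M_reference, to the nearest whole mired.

-222 mireds

(t − 60)^(-0.1332) = 196/329.7 = 0.59448.
t − 60 = 0.59448^(1/-0.1332) = 0.59448^(-7.508) = 49.621, so t = 109.621.
T = 100·t = 10962 K → 11000 K to the nearest 200 K.
M_estimate = 10⁶/11000 = 90.91; M_reference = 10⁶/3200 = 312.50.
ΔM = 90.91 − 312.50 = -221.59 → -222 mireds.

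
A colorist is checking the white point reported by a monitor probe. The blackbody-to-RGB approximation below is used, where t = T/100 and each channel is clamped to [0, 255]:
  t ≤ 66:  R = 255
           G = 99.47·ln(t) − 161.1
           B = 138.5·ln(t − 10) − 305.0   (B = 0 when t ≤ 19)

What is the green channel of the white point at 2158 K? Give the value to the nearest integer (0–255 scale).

t = 2158/100 = 21.58; the t ≤ 66 branch applies.
G = 99.47·ln 21.58 − 161.1 = 99.47·3.0718 − 161.1 = 144.449.
Rounded: 144.

144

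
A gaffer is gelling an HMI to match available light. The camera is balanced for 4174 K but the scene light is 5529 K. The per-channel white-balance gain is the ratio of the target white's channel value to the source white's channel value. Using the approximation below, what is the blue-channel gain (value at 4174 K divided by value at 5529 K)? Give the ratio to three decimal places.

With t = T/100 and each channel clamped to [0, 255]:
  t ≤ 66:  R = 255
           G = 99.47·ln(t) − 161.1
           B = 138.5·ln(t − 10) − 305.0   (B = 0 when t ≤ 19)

At 5529 K (t = 55.29):
  B = 138.5·ln(55.29 − 10) − 305.0 = 138.5·ln 45.29 − 305.0 = 138.5·3.8131 − 305.0 = 223.112.
At 4174 K (t = 41.74):
  B = 138.5·ln(41.74 − 10) − 305.0 = 138.5·ln 31.74 − 305.0 = 138.5·3.4576 − 305.0 = 173.875.
Gain = 173.875 / 223.112 = 0.7793 → 0.779.

0.779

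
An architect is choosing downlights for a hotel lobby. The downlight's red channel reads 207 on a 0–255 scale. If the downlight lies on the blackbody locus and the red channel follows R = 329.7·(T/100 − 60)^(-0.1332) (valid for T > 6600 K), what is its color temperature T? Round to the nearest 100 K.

9300 K

(t − 60)^(-0.1332) = 207/329.7 = 0.62784.
t − 60 = 0.62784^(1/-0.1332) = 0.62784^(-7.508) = 32.933, so t = 92.933.
T = 100·t = 9293 K → 9300 K to the nearest 100 K.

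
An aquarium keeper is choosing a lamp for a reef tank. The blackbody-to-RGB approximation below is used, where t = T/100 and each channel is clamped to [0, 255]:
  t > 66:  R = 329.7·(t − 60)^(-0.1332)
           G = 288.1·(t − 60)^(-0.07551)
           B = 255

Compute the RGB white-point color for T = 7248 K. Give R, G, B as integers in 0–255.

t = 7248/100 = 72.48; the t > 66 branch applies.
R = 329.7·(72.48 − 60)^(-0.1332) = 329.7·12.48^(-0.1332) = 329.7·0.71447 = 235.561.
G = 288.1·(72.48 − 60)^(-0.07551) = 288.1·12.48^(-0.07551) = 288.1·0.82647 = 238.105.
B = 255 by definition for t > 66.
Rounded: (236, 238, 255).

R=236, G=238, B=255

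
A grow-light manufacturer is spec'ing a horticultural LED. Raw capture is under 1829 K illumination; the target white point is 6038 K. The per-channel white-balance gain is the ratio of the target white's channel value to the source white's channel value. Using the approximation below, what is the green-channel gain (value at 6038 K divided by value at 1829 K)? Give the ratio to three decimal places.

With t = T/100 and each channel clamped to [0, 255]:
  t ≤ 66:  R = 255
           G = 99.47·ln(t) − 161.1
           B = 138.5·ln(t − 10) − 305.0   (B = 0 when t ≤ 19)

1.928

At 1829 K (t = 18.29):
  G = 99.47·ln 18.29 − 161.1 = 99.47·2.9064 − 161.1 = 127.995.
At 6038 K (t = 60.38):
  G = 99.47·ln 60.38 − 161.1 = 99.47·4.1007 − 161.1 = 246.792.
Gain = 246.792 / 127.995 = 1.9281 → 1.928.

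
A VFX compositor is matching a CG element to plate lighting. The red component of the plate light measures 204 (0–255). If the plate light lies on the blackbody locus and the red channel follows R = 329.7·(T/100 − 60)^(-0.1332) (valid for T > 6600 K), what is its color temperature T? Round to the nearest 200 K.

9600 K

(t − 60)^(-0.1332) = 204/329.7 = 0.61874.
t − 60 = 0.61874^(1/-0.1332) = 0.61874^(-7.508) = 36.748, so t = 96.748.
T = 100·t = 9675 K → 9600 K to the nearest 200 K.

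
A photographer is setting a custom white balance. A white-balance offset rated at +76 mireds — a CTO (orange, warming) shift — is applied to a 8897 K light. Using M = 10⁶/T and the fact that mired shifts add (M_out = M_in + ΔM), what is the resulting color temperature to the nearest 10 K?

M_in = 10⁶/8897 = 112.40 mireds.
M_out = 112.40 + (+76) = 188.40 mireds.
T_out = 10⁶/188.40 = 5307.9 K → 5310 K.

5310 K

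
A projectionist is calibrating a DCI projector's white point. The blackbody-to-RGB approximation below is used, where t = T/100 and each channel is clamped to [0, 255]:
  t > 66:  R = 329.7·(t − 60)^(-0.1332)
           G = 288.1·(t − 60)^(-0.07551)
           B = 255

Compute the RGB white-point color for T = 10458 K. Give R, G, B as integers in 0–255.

t = 10458/100 = 104.58; the t > 66 branch applies.
R = 329.7·(104.58 − 60)^(-0.1332) = 329.7·44.58^(-0.1332) = 329.7·0.60302 = 198.817.
G = 288.1·(104.58 − 60)^(-0.07551) = 288.1·44.58^(-0.07551) = 288.1·0.75071 = 216.280.
B = 255 by definition for t > 66.
Rounded: (199, 216, 255).

R=199, G=216, B=255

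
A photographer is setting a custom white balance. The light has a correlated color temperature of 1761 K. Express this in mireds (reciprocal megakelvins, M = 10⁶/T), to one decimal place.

567.9 mireds

M = 10⁶ / 1761 = 567.859 → 567.9 mireds.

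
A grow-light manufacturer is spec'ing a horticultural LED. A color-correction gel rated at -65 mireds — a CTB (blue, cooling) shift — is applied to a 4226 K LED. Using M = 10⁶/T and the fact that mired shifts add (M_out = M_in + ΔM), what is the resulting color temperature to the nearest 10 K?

M_in = 10⁶/4226 = 236.63 mireds.
M_out = 236.63 + (-65) = 171.63 mireds.
T_out = 10⁶/171.63 = 5826.5 K → 5830 K.

5830 K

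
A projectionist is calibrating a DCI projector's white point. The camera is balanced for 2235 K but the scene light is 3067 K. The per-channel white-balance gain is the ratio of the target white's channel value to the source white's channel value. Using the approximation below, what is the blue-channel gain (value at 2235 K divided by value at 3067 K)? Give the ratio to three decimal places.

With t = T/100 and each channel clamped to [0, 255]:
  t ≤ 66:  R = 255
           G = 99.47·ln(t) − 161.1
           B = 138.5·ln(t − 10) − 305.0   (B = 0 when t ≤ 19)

At 3067 K (t = 30.67):
  B = 138.5·ln(30.67 − 10) − 305.0 = 138.5·ln 20.67 − 305.0 = 138.5·3.0287 − 305.0 = 114.473.
At 2235 K (t = 22.35):
  B = 138.5·ln(22.35 − 10) − 305.0 = 138.5·ln 12.35 − 305.0 = 138.5·2.5137 − 305.0 = 43.141.
Gain = 43.141 / 114.473 = 0.3769 → 0.377.

0.377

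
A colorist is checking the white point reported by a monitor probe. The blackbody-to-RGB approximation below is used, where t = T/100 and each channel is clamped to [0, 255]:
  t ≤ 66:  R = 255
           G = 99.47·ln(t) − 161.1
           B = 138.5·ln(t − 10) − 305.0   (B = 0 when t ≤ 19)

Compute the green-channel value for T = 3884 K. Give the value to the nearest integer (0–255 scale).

t = 3884/100 = 38.84; the t ≤ 66 branch applies.
G = 99.47·ln 38.84 − 161.1 = 99.47·3.6595 − 161.1 = 202.906.
Rounded: 203.

203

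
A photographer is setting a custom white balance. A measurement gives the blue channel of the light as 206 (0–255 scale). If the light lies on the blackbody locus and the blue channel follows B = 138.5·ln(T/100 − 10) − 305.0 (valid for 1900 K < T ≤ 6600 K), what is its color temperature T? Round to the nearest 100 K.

5000 K

ln(t − 10) = (206 + 305.0) / 138.5 = 3.6895.
t − 10 = e^3.6895 = 40.026, so t = 50.026.
T = 100·t = 5003 K → 5000 K to the nearest 100 K.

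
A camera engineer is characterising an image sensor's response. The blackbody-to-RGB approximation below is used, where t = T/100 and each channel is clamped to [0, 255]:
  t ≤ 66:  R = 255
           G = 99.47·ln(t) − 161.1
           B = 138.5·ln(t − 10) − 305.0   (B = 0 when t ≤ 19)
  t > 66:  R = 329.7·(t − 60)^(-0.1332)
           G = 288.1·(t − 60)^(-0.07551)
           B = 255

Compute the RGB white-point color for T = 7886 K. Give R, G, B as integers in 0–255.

t = 7886/100 = 78.86; the t > 66 branch applies.
R = 329.7·(78.86 − 60)^(-0.1332) = 329.7·18.86^(-0.1332) = 329.7·0.67624 = 222.955.
G = 288.1·(78.86 − 60)^(-0.07551) = 288.1·18.86^(-0.07551) = 288.1·0.80109 = 230.795.
B = 255 by definition for t > 66.
Rounded: (223, 231, 255).

R=223, G=231, B=255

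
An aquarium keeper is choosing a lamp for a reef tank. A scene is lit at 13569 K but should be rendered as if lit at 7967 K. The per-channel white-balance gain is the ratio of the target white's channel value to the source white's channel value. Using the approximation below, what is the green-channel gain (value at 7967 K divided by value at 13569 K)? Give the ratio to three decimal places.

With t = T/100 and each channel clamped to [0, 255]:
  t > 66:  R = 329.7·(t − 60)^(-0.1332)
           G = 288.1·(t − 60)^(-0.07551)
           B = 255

1.107

At 13569 K (t = 135.69):
  G = 288.1·(135.69 − 60)^(-0.07551) = 288.1·75.69^(-0.07551) = 288.1·0.72130 = 207.806.
At 7967 K (t = 79.67):
  G = 288.1·(79.67 − 60)^(-0.07551) = 288.1·19.67^(-0.07551) = 288.1·0.79855 = 230.064.
Gain = 230.064 / 207.806 = 1.1071 → 1.107.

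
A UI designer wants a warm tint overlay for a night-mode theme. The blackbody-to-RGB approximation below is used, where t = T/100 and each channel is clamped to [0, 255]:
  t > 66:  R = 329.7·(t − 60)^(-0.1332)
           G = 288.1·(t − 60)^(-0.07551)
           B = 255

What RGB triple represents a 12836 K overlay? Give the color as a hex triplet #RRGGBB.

t = 12836/100 = 128.36; the t > 66 branch applies.
R = 329.7·(128.36 − 60)^(-0.1332) = 329.7·68.36^(-0.1332) = 329.7·0.56965 = 187.812.
G = 288.1·(128.36 − 60)^(-0.07551) = 288.1·68.36^(-0.07551) = 288.1·0.72687 = 209.410.
B = 255 by definition for t > 66.
Rounded: (188, 209, 255).
In hex: #BCD1FF.

#BCD1FF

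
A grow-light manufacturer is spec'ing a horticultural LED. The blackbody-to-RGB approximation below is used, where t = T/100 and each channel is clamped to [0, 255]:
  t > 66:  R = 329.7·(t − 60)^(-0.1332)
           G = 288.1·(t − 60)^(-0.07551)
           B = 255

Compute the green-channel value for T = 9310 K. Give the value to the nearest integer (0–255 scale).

t = 9310/100 = 93.1; the t > 66 branch applies.
G = 288.1·(93.1 − 60)^(-0.07551) = 288.1·33.1^(-0.07551) = 288.1·0.76778 = 221.198.
Rounded: 221.

221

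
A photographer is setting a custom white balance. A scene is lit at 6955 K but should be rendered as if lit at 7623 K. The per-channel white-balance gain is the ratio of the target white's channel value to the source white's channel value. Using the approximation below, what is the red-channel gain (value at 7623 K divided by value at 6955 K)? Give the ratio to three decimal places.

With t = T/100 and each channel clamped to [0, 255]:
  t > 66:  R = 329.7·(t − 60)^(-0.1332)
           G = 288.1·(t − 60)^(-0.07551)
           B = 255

At 6955 K (t = 69.55):
  R = 329.7·(69.55 − 60)^(-0.1332) = 329.7·9.55^(-0.1332) = 329.7·0.74040 = 244.108.
At 7623 K (t = 76.23):
  R = 329.7·(76.23 − 60)^(-0.1332) = 329.7·16.23^(-0.1332) = 329.7·0.68990 = 227.460.
Gain = 227.460 / 244.108 = 0.9318 → 0.932.

0.932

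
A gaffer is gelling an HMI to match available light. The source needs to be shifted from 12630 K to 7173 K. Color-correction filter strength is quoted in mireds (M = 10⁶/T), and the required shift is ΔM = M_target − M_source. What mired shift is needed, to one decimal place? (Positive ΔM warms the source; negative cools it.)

M_source = 10⁶/12630 = 79.177; M_target = 10⁶/7173 = 139.412.
ΔM = 139.412 − 79.177 = 60.235 → +60.2 mireds, a warming shift.

+60.2 mireds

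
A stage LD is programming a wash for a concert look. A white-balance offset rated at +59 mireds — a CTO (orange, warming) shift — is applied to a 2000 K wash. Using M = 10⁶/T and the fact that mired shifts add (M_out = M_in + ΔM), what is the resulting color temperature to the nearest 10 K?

1790 K

M_in = 10⁶/2000 = 500.00 mireds.
M_out = 500.00 + (+59) = 559.00 mireds.
T_out = 10⁶/559.00 = 1788.9 K → 1790 K.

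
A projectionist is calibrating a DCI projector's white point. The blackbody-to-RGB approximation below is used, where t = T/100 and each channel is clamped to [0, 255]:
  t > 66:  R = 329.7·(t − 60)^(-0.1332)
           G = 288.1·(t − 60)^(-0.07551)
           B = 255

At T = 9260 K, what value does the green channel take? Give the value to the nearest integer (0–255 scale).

t = 9260/100 = 92.6; the t > 66 branch applies.
G = 288.1·(92.6 − 60)^(-0.07551) = 288.1·32.6^(-0.07551) = 288.1·0.76866 = 221.452.
Rounded: 221.

221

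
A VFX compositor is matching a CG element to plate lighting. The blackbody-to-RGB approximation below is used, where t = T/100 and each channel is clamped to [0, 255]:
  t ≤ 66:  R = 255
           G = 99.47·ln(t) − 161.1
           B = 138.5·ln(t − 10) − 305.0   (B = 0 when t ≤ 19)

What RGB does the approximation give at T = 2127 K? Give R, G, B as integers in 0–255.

t = 2127/100 = 21.27; the t ≤ 66 branch applies.
R = 255 by definition for t ≤ 66.
G = 99.47·ln 21.27 − 161.1 = 99.47·3.0573 − 161.1 = 143.009.
B = 138.5·ln(21.27 − 10) − 305.0 = 138.5·ln 11.27 − 305.0 = 138.5·2.4221 − 305.0 = 30.467.
Rounded: (255, 143, 30).

R=255, G=143, B=30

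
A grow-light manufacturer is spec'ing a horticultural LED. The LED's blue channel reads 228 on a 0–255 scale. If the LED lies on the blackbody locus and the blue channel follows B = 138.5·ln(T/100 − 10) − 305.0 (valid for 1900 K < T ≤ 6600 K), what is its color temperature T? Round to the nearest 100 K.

5700 K

ln(t − 10) = (228 + 305.0) / 138.5 = 3.8484.
t − 10 = e^3.8484 = 46.917, so t = 56.917.
T = 100·t = 5692 K → 5700 K to the nearest 100 K.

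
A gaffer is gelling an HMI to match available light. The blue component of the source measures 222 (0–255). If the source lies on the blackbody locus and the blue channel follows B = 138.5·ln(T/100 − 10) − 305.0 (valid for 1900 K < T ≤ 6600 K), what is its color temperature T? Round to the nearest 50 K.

ln(t − 10) = (222 + 305.0) / 138.5 = 3.8051.
t − 10 = e^3.8051 = 44.928, so t = 54.928.
T = 100·t = 5493 K → 5500 K to the nearest 50 K.

5500 K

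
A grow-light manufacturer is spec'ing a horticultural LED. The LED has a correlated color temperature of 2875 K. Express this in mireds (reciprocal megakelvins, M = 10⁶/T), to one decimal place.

M = 10⁶ / 2875 = 347.826 → 347.8 mireds.

347.8 mireds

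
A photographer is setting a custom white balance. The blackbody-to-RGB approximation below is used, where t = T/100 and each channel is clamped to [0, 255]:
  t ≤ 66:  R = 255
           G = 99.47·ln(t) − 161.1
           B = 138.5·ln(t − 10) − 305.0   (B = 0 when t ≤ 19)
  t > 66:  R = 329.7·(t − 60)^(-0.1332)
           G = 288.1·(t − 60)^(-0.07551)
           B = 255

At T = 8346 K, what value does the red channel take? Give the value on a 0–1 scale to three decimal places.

t = 8346/100 = 83.46; the t > 66 branch applies.
R = 329.7·(83.46 − 60)^(-0.1332) = 329.7·23.46^(-0.1332) = 329.7·0.65686 = 216.566.
On a 0–1 scale: 216.566/255 = 0.8493 → 0.849.

0.849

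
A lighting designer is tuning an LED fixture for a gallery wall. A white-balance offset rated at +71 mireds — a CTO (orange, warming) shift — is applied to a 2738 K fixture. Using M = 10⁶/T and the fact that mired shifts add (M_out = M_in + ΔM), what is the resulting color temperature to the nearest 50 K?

M_in = 10⁶/2738 = 365.23 mireds.
M_out = 365.23 + (+71) = 436.23 mireds.
T_out = 10⁶/436.23 = 2292.4 K → 2300 K.

2300 K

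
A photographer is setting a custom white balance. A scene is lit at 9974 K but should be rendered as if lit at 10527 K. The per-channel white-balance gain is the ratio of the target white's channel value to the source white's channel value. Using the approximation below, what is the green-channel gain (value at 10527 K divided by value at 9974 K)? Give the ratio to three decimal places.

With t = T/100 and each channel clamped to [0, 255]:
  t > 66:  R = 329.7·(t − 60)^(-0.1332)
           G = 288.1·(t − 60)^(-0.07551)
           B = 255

0.990

At 9974 K (t = 99.74):
  G = 288.1·(99.74 − 60)^(-0.07551) = 288.1·39.74^(-0.07551) = 288.1·0.75726 = 218.165.
At 10527 K (t = 105.27):
  G = 288.1·(105.27 − 60)^(-0.07551) = 288.1·45.27^(-0.07551) = 288.1·0.74984 = 216.029.
Gain = 216.029 / 218.165 = 0.9902 → 0.990.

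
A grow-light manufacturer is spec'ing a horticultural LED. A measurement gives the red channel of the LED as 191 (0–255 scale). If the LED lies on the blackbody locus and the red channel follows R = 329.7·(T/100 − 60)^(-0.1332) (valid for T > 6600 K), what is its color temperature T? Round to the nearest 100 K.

(t − 60)^(-0.1332) = 191/329.7 = 0.57931.
t − 60 = 0.57931^(1/-0.1332) = 0.57931^(-7.508) = 60.245, so t = 120.245.
T = 100·t = 12025 K → 12000 K to the nearest 100 K.

12000 K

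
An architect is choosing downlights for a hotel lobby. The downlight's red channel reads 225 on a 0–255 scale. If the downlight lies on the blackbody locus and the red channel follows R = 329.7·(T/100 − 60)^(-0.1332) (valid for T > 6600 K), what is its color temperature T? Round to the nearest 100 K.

7800 K

(t − 60)^(-0.1332) = 225/329.7 = 0.68244.
t − 60 = 0.68244^(1/-0.1332) = 0.68244^(-7.508) = 17.610, so t = 77.610.
T = 100·t = 7761 K → 7800 K to the nearest 100 K.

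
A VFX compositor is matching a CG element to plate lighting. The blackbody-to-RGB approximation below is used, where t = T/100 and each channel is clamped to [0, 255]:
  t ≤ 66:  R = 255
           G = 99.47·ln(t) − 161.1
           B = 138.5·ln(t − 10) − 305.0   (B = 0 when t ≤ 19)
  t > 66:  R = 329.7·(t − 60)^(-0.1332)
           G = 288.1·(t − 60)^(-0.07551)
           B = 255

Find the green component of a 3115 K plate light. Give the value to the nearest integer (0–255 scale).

181

t = 3115/100 = 31.15; the t ≤ 66 branch applies.
G = 99.47·ln 31.15 − 161.1 = 99.47·3.4388 − 161.1 = 180.959.
Rounded: 181.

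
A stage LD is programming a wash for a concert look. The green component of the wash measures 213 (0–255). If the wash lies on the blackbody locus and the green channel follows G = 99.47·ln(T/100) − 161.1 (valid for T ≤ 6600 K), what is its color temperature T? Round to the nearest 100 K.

4300 K

ln t = (213 + 161.1) / 99.47 = 3.7609.
t = e^3.7609 = 42.989.
T = 100·t = 4299 K → 4300 K to the nearest 100 K.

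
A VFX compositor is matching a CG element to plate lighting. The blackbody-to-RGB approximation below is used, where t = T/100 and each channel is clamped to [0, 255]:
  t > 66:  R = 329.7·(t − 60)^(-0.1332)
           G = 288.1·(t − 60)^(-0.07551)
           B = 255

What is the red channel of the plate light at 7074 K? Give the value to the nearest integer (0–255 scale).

240

t = 7074/100 = 70.74; the t > 66 branch applies.
R = 329.7·(70.74 − 60)^(-0.1332) = 329.7·10.74^(-0.1332) = 329.7·0.72890 = 240.320.
Rounded: 240.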